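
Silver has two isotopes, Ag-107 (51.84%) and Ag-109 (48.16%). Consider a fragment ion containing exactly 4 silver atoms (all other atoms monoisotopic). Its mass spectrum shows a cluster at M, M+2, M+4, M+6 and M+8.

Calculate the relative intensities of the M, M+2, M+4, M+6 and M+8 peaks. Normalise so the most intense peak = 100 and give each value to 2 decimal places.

19.31 : 71.76 : 100.00 : 61.93 : 14.38

The 4 Ag atoms are independent, so intensities follow the terms of (0.5184 + 0.4816)^4.
P(M) = 0.5184^4 = 0.072220
P(M+2) = 4 × 0.5184^3 × 0.4816^1 = 0.268375
P(M+4) = 6 × 0.5184^2 × 0.4816^2 = 0.373985
P(M+6) = 4 × 0.5184^1 × 0.4816^3 = 0.231624
P(M+8) = 0.4816^4 = 0.053795
The M+4 peak is largest (0.373985); scaling to 100 gives 19.31 : 71.76 : 100.00 : 61.93 : 14.38.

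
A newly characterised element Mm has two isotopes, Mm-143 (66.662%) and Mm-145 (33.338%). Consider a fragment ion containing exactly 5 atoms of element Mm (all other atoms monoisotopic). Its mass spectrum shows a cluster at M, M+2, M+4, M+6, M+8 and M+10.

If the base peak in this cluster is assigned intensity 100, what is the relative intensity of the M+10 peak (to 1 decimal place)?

(0.66662 + 0.33338)^5 gives M 0.1316, M+2 0.3292, M+4 0.3292, M+6 0.1647, M+8 0.0412, M+10 0.0041; the largest is M+4.
P(M+4) = C(5,2) × 0.66662^3 × 0.33338^2 = 10 × 0.29623408 × 0.11114222 = 0.329241 (base)
P(M+10) = C(5,5) × 0.66662^0 × 0.33338^5 = 1 × 1.0000 × 0.00411811 = 0.004118
Relative intensity = 0.004118 / 0.329241 × 100 = 1.3

1.3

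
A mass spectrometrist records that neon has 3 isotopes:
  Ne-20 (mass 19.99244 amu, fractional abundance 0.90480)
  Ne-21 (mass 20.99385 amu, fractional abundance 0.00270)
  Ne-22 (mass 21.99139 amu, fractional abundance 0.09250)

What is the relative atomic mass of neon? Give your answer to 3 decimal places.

20.180 amu

Weight each isotope mass by its fractional abundance: 0.90480 × 19.99244 + 0.00270 × 20.99385 + 0.09250 × 21.99139
= 18.089160 + 0.056683 + 2.034204 = 20.180047 amu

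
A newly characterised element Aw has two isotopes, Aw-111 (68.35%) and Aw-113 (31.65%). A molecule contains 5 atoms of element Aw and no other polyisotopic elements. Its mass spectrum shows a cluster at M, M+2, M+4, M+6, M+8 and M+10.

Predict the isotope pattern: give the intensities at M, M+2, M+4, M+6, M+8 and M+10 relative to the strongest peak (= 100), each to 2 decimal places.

43.19 : 100.00 : 92.61 : 42.88 : 9.93 : 0.92

The 5 Aw atoms are independent, so intensities follow the terms of (0.6835 + 0.3165)^5.
P(M) = 0.6835^5 = 0.149174
P(M+2) = 5 × 0.6835^4 × 0.3165^1 = 0.345380
P(M+4) = 10 × 0.6835^3 × 0.3165^2 = 0.319862
P(M+6) = 10 × 0.6835^2 × 0.3165^3 = 0.148115
P(M+8) = 5 × 0.6835^1 × 0.3165^4 = 0.034293
P(M+10) = 0.3165^5 = 0.003176
The M+2 peak is largest (0.345380); scaling to 100 gives 43.19 : 100.00 : 92.61 : 42.88 : 9.93 : 0.92.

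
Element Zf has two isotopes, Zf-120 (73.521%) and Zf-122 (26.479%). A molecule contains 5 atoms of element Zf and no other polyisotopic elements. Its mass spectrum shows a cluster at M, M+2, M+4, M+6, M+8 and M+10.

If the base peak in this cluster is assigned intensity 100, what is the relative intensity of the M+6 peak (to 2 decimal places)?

(0.73521 + 0.26479)^5 gives M 0.2148, M+2 0.3868, M+4 0.2786, M+6 0.1004, M+8 0.0181, M+10 0.0013; the largest is M+2.
P(M+2) = C(5,1) × 0.73521^4 × 0.26479^1 = 5 × 0.29217673 × 0.26479 = 0.386827 (base)
P(M+6) = C(5,3) × 0.73521^2 × 0.26479^3 = 10 × 0.54053374 × 0.01856542 = 0.100352
Relative intensity = 0.100352 / 0.386827 × 100 = 25.94

25.94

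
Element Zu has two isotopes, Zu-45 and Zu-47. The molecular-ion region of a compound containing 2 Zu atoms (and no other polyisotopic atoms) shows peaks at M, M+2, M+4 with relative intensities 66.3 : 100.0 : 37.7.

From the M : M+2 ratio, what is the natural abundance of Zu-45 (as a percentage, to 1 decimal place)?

Let p = fractional abundance of Zu-45. I(M+2)/I(M) = [C(2,1)·p^1·(1−p)] / p^2 = 2·(1−p)/p = 100.0/66.3 = 1.5083
(1−p)/p = 1.5083/2 = 0.7541  ⇒  p = 1/(1 + 0.7541) = 0.5701
Zu-45: 57.0%, Zu-47: 43.0%.

57.0%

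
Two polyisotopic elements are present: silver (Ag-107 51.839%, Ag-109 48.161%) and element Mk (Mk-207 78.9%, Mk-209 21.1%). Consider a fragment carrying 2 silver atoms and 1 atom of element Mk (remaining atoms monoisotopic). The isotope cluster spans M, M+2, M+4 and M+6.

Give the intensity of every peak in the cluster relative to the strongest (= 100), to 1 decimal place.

47.0 : 100.0 : 64.0 : 10.9

Silver pattern (n=2): 0.26872819 : 0.49932362 : 0.23194819
Element Mk pattern (n=1): 0.7890 : 0.2110
Convolve the two distributions (both contribute in 2-u steps):
  M: 0.26872819×0.7890 = 0.212027
  M+2: 0.26872819×0.2110 + 0.49932362×0.7890 = 0.450668
  M+4: 0.49932362×0.2110 + 0.23194819×0.7890 = 0.288364
  M+6: 0.23194819×0.2110 = 0.048941
Scale to base peak (0.450668) = 100: 47.0 : 100.0 : 64.0 : 10.9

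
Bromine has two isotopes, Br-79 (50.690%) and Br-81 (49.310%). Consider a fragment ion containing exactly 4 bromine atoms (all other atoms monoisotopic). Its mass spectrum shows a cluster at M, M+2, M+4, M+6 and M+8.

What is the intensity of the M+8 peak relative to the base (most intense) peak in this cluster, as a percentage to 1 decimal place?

Term probabilities: M 0.0660, M+2 0.2569, M+4 0.3749, M+6 0.2431, M+8 0.0591. Base peak = M+4.
P(M+4) = C(4,2) × 0.50690^2 × 0.49310^2 = 6 × 0.25694761 × 0.24314761 = 0.374857 (base)
P(M+8) = C(4,4) × 0.50690^0 × 0.49310^4 = 1 × 1.0000 × 0.05912076 = 0.059121
Relative intensity = 0.059121 / 0.374857 × 100 = 15.8

15.8%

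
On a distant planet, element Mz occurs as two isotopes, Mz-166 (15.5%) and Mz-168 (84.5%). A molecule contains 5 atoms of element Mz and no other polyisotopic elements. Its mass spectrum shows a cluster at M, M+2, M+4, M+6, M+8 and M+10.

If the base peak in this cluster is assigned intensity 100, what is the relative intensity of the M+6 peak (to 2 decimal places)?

(0.155 + 0.845)^5 gives M 0.0001, M+2 0.0024, M+4 0.0266, M+6 0.1450, M+8 0.3951, M+10 0.4308; the largest is M+10.
P(M+10) = C(5,5) × 0.155^0 × 0.845^5 = 1 × 1.0000 × 0.43080779 = 0.430808 (base)
P(M+6) = C(5,3) × 0.155^2 × 0.845^3 = 10 × 0.024025 × 0.60335112 = 0.144955
Relative intensity = 0.144955 / 0.430808 × 100 = 33.65

33.65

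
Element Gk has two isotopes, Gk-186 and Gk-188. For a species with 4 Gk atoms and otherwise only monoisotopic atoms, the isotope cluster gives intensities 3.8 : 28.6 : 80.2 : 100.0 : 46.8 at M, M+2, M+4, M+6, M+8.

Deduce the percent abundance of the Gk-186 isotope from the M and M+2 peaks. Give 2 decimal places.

34.70%

If p is the fraction of Gk that is Gk-186, then I(M+2)/I(M) = [C(4,1)·p^3·(1−p)] / p^4 = 4·(1−p)/p = 28.6/3.8 = 7.5263
(1−p)/p = 7.5263/4 = 1.8816  ⇒  p = 1/(1 + 1.8816) = 0.3470
Gk-186: 34.70%, Gk-188: 65.30%.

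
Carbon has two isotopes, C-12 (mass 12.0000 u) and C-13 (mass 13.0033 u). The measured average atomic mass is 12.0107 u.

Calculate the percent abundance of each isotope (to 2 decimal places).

C-12: 98.93%, C-13: 1.07%

Let x be the fractional abundance of C-12; then C-13 has abundance 1 − x.
12.0000·x + 13.0033·(1 − x) = 12.0107
(12.0000 − 13.0033)·x = 12.0107 − 13.0033
x = -0.9926 / -1.0033 = 0.98934 → 98.93% C-12, 1.07% C-13.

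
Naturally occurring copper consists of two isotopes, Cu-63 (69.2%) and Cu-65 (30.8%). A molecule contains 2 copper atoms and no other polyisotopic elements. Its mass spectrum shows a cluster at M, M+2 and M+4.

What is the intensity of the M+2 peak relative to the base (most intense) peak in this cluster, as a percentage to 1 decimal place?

(0.692 + 0.308)^2 gives M 0.4789, M+2 0.4263, M+4 0.0949; the largest is M.
P(M) = C(2,0) × 0.692^2 × 0.308^0 = 1 × 0.478864 × 1.0000 = 0.478864 (base)
P(M+2) = C(2,1) × 0.692^1 × 0.308^1 = 2 × 0.6920 × 0.3080 = 0.426272
Relative intensity = 0.426272 / 0.478864 × 100 = 89.0

89.0%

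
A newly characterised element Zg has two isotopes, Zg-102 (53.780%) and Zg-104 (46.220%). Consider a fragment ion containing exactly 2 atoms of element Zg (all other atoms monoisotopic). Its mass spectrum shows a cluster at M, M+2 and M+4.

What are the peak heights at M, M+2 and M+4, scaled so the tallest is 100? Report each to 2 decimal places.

Expanding (0.53780 + 0.46220)^2:
P(M) = 0.53780^2 = 0.289229
P(M+2) = 2 × 0.53780^1 × 0.46220^1 = 0.497142
P(M+4) = 0.46220^2 = 0.213629
The M+2 peak is largest (0.497142); scaling to 100 gives 58.18 : 100.00 : 42.97.

58.18 : 100.00 : 42.97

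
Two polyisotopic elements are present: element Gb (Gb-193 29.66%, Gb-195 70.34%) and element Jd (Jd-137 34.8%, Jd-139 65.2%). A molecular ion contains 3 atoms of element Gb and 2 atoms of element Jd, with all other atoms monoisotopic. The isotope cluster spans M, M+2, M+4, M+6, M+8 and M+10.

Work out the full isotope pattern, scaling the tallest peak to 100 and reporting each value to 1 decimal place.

0.9 : 9.9 : 43.1 : 93.0 : 100.0 : 42.9

Element Gb pattern (n=3): 0.02609236 : 0.18563759 : 0.44024773 : 0.34802232
Element Jd pattern (n=2): 0.121104 : 0.453792 : 0.425104
Convolve the two distributions (both contribute in 2-u steps):
  M: 0.02609236×0.121104 = 0.003160
  M+2: 0.02609236×0.453792 + 0.18563759×0.121104 = 0.034322
  M+4: 0.02609236×0.425104 + 0.18563759×0.453792 + 0.44024773×0.121104 = 0.148649
  M+6: 0.18563759×0.425104 + 0.44024773×0.453792 + 0.34802232×0.121104 = 0.320843
  M+8: 0.44024773×0.425104 + 0.34802232×0.453792 = 0.345081
  M+10: 0.34802232×0.425104 = 0.147946
Scale to base peak (0.345081) = 100: 0.9 : 9.9 : 43.1 : 93.0 : 100.0 : 42.9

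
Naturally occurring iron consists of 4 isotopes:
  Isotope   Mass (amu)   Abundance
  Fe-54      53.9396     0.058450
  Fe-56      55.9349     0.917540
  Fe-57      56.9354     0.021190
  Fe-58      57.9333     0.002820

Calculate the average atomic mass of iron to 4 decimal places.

Ar = Σ fᵢ·mᵢ = 0.058450 × 53.9396 + 0.917540 × 55.9349 + 0.021190 × 56.9354 + 0.002820 × 57.9333
= 3.15277 + 51.32251 + 1.20646 + 0.16337 = 55.84511 amu

55.8451 amu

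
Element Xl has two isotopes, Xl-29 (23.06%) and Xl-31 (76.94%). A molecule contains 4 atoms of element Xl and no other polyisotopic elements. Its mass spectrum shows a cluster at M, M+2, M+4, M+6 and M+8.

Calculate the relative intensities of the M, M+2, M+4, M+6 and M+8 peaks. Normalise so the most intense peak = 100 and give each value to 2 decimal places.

0.67 : 8.98 : 44.96 : 100.00 : 83.41

Each Xl atom is independently Xl-29 (p = 0.2306) or Xl-31 (q = 0.7694); the cluster is the binomial expansion (p + q)^4.
P(M) = 0.2306^4 = 0.002828
P(M+2) = 4 × 0.2306^3 × 0.7694^1 = 0.037739
P(M+4) = 6 × 0.2306^2 × 0.7694^2 = 0.188875
P(M+6) = 4 × 0.2306^1 × 0.7694^3 = 0.420122
P(M+8) = 0.7694^4 = 0.350436
The M+6 peak is largest (0.420122); scaling to 100 gives 0.67 : 8.98 : 44.96 : 100.00 : 83.41.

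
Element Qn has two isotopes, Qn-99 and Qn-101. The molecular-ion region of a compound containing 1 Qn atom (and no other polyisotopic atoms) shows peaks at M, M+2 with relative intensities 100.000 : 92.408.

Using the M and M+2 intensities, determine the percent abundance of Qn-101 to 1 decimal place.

48.0%

Write p for the Qn-99 fraction. I(M+2)/I(M) = [C(1,1)·p^0·(1−p)] / p^1 = 1·(1−p)/p = 92.408/100.000 = 0.9241
(1−p)/p = 0.9241/1 = 0.9241  ⇒  p = 1/(1 + 0.9241) = 0.5197
Qn-99: 52.0%, Qn-101: 48.0%.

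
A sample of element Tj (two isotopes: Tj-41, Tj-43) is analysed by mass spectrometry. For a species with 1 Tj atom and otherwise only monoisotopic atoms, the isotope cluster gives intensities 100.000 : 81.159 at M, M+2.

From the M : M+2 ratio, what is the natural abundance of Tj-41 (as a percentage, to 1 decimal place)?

Let p = fractional abundance of Tj-41. I(M+2)/I(M) = [C(1,1)·p^0·(1−p)] / p^1 = 1·(1−p)/p = 81.159/100.000 = 0.8116
(1−p)/p = 0.8116/1 = 0.8116  ⇒  p = 1/(1 + 0.8116) = 0.5520
Tj-41: 55.2%, Tj-43: 44.8%.

55.2%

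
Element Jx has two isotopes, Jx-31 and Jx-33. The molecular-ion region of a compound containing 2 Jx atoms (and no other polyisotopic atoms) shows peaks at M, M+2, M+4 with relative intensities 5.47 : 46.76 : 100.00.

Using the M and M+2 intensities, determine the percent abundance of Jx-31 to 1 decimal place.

Let p = fractional abundance of Jx-31. I(M+2)/I(M) = [C(2,1)·p^1·(1−p)] / p^2 = 2·(1−p)/p = 46.76/5.47 = 8.5484
(1−p)/p = 8.5484/2 = 4.2742  ⇒  p = 1/(1 + 4.2742) = 0.1896
Jx-31: 19.0%, Jx-33: 81.0%.

19.0%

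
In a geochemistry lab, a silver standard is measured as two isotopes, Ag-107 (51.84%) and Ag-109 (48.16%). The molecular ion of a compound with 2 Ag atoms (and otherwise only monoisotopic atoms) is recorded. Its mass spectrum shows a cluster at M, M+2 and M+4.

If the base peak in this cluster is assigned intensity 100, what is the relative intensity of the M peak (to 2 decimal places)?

53.82

Term probabilities: M 0.2687, M+2 0.4993, M+4 0.2319. Base peak = M+2.
P(M+2) = C(2,1) × 0.5184^1 × 0.4816^1 = 2 × 0.5184 × 0.4816 = 0.499323 (base)
P(M) = C(2,0) × 0.5184^2 × 0.4816^0 = 1 × 0.26873856 × 1.0000 = 0.268739
Relative intensity = 0.268739 / 0.499323 × 100 = 53.82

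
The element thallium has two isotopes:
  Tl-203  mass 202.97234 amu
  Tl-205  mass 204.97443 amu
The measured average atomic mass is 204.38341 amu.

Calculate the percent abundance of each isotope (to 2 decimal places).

Writing the weighted mean with unknown fraction x of Tl-203:
202.97234·x + 204.97443·(1 − x) = 204.38341
(202.97234 − 204.97443)·x = 204.38341 − 204.97443
x = -0.59102 / -2.00209 = 0.29520 → 29.52% Tl-203, 70.48% Tl-205.

Tl-203: 29.52%, Tl-205: 70.48%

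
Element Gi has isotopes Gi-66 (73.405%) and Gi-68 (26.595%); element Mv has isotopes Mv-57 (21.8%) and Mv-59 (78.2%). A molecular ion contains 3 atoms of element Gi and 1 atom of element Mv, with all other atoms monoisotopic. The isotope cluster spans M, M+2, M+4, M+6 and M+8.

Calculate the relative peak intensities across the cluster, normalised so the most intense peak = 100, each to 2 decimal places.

Element Gi pattern (n=3): 0.39552772 : 0.42990504 : 0.15575675 : 0.01881048
Element Mv pattern (n=1): 0.2180 : 0.7820
Convolve the two distributions (both contribute in 2-u steps):
  M: 0.39552772×0.2180 = 0.086225
  M+2: 0.39552772×0.7820 + 0.42990504×0.2180 = 0.403022
  M+4: 0.42990504×0.7820 + 0.15575675×0.2180 = 0.370141
  M+6: 0.15575675×0.7820 + 0.01881048×0.2180 = 0.125902
  M+8: 0.01881048×0.7820 = 0.014710
Scale to base peak (0.403022) = 100: 21.39 : 100.00 : 91.84 : 31.24 : 3.65

21.39 : 100.00 : 91.84 : 31.24 : 3.65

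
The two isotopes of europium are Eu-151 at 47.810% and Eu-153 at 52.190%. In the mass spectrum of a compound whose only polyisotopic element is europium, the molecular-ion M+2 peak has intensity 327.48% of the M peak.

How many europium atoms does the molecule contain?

3

The M+2/M ratio from n Eu atoms is n · q/p = n · 0.52190/0.47810.
n = 3.2748 × 0.47810/0.52190 = 3.00 ≈ 3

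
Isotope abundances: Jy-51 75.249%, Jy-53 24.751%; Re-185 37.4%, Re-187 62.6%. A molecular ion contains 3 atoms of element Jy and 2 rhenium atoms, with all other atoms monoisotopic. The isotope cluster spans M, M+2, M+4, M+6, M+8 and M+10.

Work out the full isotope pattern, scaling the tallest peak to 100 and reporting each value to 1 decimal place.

15.6 : 67.4 : 100.0 : 60.5 : 16.0 : 1.6

Element Jy pattern (n=3): 0.42609084 : 0.42045108 : 0.13829532 : 0.01516276
Rhenium pattern (n=2): 0.139876 : 0.468248 : 0.391876
Convolve the two distributions (both contribute in 2-u steps):
  M: 0.42609084×0.139876 = 0.059600
  M+2: 0.42609084×0.468248 + 0.42045108×0.139876 = 0.258327
  M+4: 0.42609084×0.391876 + 0.42045108×0.468248 + 0.13829532×0.139876 = 0.383194
  M+6: 0.42045108×0.391876 + 0.13829532×0.468248 + 0.01516276×0.139876 = 0.231642
  M+8: 0.13829532×0.391876 + 0.01516276×0.468248 = 0.061295
  M+10: 0.01516276×0.391876 = 0.005942
Scale to base peak (0.383194) = 100: 15.6 : 67.4 : 100.0 : 60.5 : 16.0 : 1.6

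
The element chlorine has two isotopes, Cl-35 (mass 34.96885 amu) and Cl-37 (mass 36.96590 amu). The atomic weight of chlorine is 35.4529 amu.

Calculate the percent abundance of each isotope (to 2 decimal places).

With x = fraction of Cl-35 (so Cl-37 is 1 − x):
34.96885·x + 36.96590·(1 − x) = 35.4529
(34.96885 − 36.96590)·x = 35.4529 − 36.96590
x = -1.51300 / -1.99705 = 0.75762 → 75.76% Cl-35, 24.24% Cl-37.

Cl-35: 75.76%, Cl-37: 24.24%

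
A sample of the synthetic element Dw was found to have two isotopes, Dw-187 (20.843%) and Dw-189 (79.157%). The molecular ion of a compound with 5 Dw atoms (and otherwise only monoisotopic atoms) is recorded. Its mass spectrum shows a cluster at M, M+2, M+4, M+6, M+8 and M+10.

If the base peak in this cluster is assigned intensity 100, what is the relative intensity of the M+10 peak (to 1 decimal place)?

76.0

Binomial terms of (0.20843 + 0.79157)^5: M 0.0004, M+2 0.0075, M+4 0.0567, M+6 0.2155, M+8 0.4092, M+10 0.3108 → M+8 is the base peak.
P(M+8) = C(5,4) × 0.20843^1 × 0.79157^4 = 5 × 0.20843 × 0.39260634 = 0.409155 (base)
P(M+10) = C(5,5) × 0.20843^0 × 0.79157^5 = 1 × 1.0000 × 0.3107754 = 0.310775
Relative intensity = 0.310775 / 0.409155 × 100 = 76.0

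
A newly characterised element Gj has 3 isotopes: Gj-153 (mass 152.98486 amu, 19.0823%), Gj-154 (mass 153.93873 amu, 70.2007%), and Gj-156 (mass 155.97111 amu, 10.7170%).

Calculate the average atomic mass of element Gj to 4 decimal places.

Weight each isotope mass by its fractional abundance: 0.190823 × 152.98486 + 0.702007 × 153.93873 + 0.107170 × 155.97111
= 29.193030 + 108.066066 + 16.715424 = 153.974520 amu

153.9745 amu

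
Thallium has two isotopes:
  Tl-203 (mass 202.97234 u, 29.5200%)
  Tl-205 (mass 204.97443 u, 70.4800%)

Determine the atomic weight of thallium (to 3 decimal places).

204.383 u

Weight each isotope mass by its fractional abundance: 0.295200 × 202.97234 + 0.704800 × 204.97443
= 59.917435 + 144.465978 = 204.383413 u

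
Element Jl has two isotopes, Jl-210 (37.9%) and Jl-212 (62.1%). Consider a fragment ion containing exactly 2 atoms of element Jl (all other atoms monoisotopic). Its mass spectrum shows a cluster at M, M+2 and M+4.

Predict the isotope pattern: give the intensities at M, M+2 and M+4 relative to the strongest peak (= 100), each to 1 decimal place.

The 2 Jl atoms are independent, so intensities follow the terms of (0.379 + 0.621)^2.
P(M) = 0.379^2 = 0.143641
P(M+2) = 2 × 0.379^1 × 0.621^1 = 0.470718
P(M+4) = 0.621^2 = 0.385641
The M+2 peak is largest (0.470718); scaling to 100 gives 30.5 : 100.0 : 81.9.

30.5 : 100.0 : 81.9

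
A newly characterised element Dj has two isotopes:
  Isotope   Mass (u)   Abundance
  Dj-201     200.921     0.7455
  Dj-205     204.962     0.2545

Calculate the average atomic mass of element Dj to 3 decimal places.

Ar = Σ fᵢ·mᵢ = 0.7455 × 200.921 + 0.2545 × 204.962
= 149.7866 + 52.1628 = 201.9494 u

201.949 u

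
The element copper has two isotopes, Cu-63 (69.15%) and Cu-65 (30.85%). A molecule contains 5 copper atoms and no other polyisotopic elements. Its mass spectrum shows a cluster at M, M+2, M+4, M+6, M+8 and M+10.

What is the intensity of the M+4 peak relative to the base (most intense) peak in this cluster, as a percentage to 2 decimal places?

89.23%

Term probabilities: M 0.1581, M+2 0.3527, M+4 0.3147, M+6 0.1404, M+8 0.0313, M+10 0.0028. Base peak = M+2.
P(M+2) = C(5,1) × 0.6915^4 × 0.3085^1 = 5 × 0.2286487 × 0.3085 = 0.352691 (base)
P(M+4) = C(5,2) × 0.6915^3 × 0.3085^2 = 10 × 0.33065611 × 0.09517225 = 0.314693
Relative intensity = 0.314693 / 0.352691 × 100 = 89.23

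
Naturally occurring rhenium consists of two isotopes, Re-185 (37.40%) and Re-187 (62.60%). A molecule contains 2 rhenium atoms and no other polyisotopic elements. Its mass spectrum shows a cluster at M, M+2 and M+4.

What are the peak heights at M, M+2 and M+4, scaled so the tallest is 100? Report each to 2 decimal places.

The 2 Re atoms are independent, so intensities follow the terms of (0.3740 + 0.6260)^2.
P(M) = 0.3740^2 = 0.139876
P(M+2) = 2 × 0.3740^1 × 0.6260^1 = 0.468248
P(M+4) = 0.6260^2 = 0.391876
The M+2 peak is largest (0.468248); scaling to 100 gives 29.87 : 100.00 : 83.69.

29.87 : 100.00 : 83.69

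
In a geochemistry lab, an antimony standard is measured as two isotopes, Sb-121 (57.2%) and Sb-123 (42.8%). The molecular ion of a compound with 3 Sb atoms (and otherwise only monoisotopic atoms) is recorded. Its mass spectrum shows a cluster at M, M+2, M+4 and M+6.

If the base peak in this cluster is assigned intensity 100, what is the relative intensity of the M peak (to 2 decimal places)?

Binomial terms of (0.572 + 0.428)^3: M 0.1871, M+2 0.4201, M+4 0.3143, M+6 0.0784 → M+2 is the base peak.
P(M+2) = C(3,1) × 0.572^2 × 0.428^1 = 3 × 0.327184 × 0.4280 = 0.420104 (base)
P(M) = C(3,0) × 0.572^3 × 0.428^0 = 1 × 0.18714925 × 1.0000 = 0.187149
Relative intensity = 0.187149 / 0.420104 × 100 = 44.55

44.55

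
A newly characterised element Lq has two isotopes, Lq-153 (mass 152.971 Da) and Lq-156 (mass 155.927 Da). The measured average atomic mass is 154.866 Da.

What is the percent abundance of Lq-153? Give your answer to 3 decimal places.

35.893%

Writing the weighted mean with unknown fraction x of Lq-153:
152.971·x + 155.927·(1 − x) = 154.866
(152.971 − 155.927)·x = 154.866 − 155.927
x = -1.061 / -2.956 = 0.35893 → 35.893% Lq-153, 64.107% Lq-156.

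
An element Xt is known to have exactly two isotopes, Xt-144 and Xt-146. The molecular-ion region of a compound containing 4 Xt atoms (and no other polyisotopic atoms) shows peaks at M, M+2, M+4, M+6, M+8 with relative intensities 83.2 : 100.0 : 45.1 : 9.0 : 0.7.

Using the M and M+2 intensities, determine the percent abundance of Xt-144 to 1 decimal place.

76.9%

If p is the fraction of Xt that is Xt-144, then I(M+2)/I(M) = [C(4,1)·p^3·(1−p)] / p^4 = 4·(1−p)/p = 100.0/83.2 = 1.2019
(1−p)/p = 1.2019/4 = 0.3005  ⇒  p = 1/(1 + 0.3005) = 0.7689
Xt-144: 76.9%, Xt-146: 23.1%.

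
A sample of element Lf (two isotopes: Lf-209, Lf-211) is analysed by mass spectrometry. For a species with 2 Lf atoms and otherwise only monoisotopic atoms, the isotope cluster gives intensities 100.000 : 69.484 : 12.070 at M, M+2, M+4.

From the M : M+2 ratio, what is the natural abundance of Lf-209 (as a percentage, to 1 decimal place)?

Let p = fractional abundance of Lf-209. I(M+2)/I(M) = [C(2,1)·p^1·(1−p)] / p^2 = 2·(1−p)/p = 69.484/100.000 = 0.6948
(1−p)/p = 0.6948/2 = 0.3474  ⇒  p = 1/(1 + 0.3474) = 0.7422
Lf-209: 74.2%, Lf-211: 25.8%.

74.2%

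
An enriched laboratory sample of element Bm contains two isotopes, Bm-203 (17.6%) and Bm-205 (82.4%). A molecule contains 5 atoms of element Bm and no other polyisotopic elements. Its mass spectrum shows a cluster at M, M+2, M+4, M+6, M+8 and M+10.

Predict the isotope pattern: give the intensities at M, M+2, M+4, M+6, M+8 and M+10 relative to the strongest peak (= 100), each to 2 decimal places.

0.04 : 0.97 : 9.12 : 42.72 : 100.00 : 93.64

Each Bm atom is independently Bm-203 (p = 0.176) or Bm-205 (q = 0.824); the cluster is the binomial expansion (p + q)^5.
P(M) = 0.176^5 = 0.000169
P(M+2) = 5 × 0.176^4 × 0.824^1 = 0.003953
P(M+4) = 10 × 0.176^3 × 0.824^2 = 0.037016
P(M+6) = 10 × 0.176^2 × 0.824^3 = 0.173303
P(M+8) = 5 × 0.176^1 × 0.824^4 = 0.405687
P(M+10) = 0.824^5 = 0.379871
The M+8 peak is largest (0.405687); scaling to 100 gives 0.04 : 0.97 : 9.12 : 42.72 : 100.00 : 93.64.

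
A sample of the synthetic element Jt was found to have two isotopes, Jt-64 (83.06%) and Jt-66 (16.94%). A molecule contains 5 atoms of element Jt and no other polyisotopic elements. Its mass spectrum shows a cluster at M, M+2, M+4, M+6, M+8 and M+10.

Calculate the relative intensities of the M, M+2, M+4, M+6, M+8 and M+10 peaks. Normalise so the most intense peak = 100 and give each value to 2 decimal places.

Expanding (0.8306 + 0.1694)^5:
P(M) = 0.8306^5 = 0.395330
P(M+2) = 5 × 0.8306^4 × 0.1694^1 = 0.403136
P(M+4) = 10 × 0.8306^3 × 0.1694^2 = 0.164438
P(M+6) = 10 × 0.8306^2 × 0.1694^3 = 0.033537
P(M+8) = 5 × 0.8306^1 × 0.1694^4 = 0.003420
P(M+10) = 0.1694^5 = 0.000139
The M+2 peak is largest (0.403136); scaling to 100 gives 98.06 : 100.00 : 40.79 : 8.32 : 0.85 : 0.03.

98.06 : 100.00 : 40.79 : 8.32 : 0.85 : 0.03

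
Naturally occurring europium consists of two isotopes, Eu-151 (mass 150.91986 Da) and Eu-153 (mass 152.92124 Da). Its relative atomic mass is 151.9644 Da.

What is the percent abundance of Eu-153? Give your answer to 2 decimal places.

With x = fraction of Eu-151 (so Eu-153 is 1 − x):
150.91986·x + 152.92124·(1 − x) = 151.9644
(150.91986 − 152.92124)·x = 151.9644 − 152.92124
x = -0.95684 / -2.00138 = 0.47809 → 47.81% Eu-151, 52.19% Eu-153.

52.19%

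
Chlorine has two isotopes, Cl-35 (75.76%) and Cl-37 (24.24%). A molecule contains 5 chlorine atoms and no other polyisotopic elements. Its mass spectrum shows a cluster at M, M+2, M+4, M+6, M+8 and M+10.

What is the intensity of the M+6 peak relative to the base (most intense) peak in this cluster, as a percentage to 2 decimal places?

Binomial terms of (0.7576 + 0.2424)^5: M 0.2496, M+2 0.3993, M+4 0.2555, M+6 0.0817, M+8 0.0131, M+10 0.0008 → M+2 is the base peak.
P(M+2) = C(5,1) × 0.7576^4 × 0.2424^1 = 5 × 0.32942751 × 0.2424 = 0.399266 (base)
P(M+6) = C(5,3) × 0.7576^2 × 0.2424^3 = 10 × 0.57395776 × 0.01424288 = 0.081748
Relative intensity = 0.081748 / 0.399266 × 100 = 20.47

20.47%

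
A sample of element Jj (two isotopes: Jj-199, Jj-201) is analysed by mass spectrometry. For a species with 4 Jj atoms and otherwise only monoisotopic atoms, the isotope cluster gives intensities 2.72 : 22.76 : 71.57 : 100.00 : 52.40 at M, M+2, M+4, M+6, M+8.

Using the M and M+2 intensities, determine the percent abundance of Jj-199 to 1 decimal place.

If p is the fraction of Jj that is Jj-199, then I(M+2)/I(M) = [C(4,1)·p^3·(1−p)] / p^4 = 4·(1−p)/p = 22.76/2.72 = 8.3676
(1−p)/p = 8.3676/4 = 2.0919  ⇒  p = 1/(1 + 2.0919) = 0.3234
Jj-199: 32.3%, Jj-201: 67.7%.

32.3%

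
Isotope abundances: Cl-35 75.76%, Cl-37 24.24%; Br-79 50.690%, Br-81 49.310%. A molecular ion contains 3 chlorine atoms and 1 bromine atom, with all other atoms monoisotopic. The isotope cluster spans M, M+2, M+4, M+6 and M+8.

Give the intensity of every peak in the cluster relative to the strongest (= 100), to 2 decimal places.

51.74 : 100.00 : 64.21 : 17.15 : 1.65

Chlorine pattern (n=3): 0.4348304 : 0.41738208 : 0.13354464 : 0.01424288
Bromine pattern (n=1): 0.5069 : 0.4931
Convolve the two distributions (both contribute in 2-u steps):
  M: 0.4348304×0.5069 = 0.220416
  M+2: 0.4348304×0.4931 + 0.41738208×0.5069 = 0.425986
  M+4: 0.41738208×0.4931 + 0.13354464×0.5069 = 0.273505
  M+6: 0.13354464×0.4931 + 0.01424288×0.5069 = 0.073071
  M+8: 0.01424288×0.4931 = 0.007023
Scale to base peak (0.425986) = 100: 51.74 : 100.00 : 64.21 : 17.15 : 1.65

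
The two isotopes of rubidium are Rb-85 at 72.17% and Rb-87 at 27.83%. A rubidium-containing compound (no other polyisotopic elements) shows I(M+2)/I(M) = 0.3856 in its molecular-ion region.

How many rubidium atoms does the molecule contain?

1

With n Rb atoms, P(M+2)/P(M) = C(n,1)·p^(n−1)q / p^n = n·q/p = n · 0.2783/0.7217.
n = 0.3856 × 0.7217/0.2783 = 1.00 ≈ 1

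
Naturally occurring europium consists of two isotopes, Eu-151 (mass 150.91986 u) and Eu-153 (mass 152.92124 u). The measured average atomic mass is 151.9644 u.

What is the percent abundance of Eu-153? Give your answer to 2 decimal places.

52.19%

With x = fraction of Eu-151 (so Eu-153 is 1 − x):
150.91986·x + 152.92124·(1 − x) = 151.9644
(150.91986 − 152.92124)·x = 151.9644 − 152.92124
x = -0.95684 / -2.00138 = 0.47809 → 47.81% Eu-151, 52.19% Eu-153.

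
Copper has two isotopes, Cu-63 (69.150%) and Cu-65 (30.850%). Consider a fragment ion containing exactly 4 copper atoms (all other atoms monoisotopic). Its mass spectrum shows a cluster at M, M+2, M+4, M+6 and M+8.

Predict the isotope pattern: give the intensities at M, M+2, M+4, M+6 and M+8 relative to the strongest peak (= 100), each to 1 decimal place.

The 4 Cu atoms are independent, so intensities follow the terms of (0.69150 + 0.30850)^4.
P(M) = 0.69150^4 = 0.228649
P(M+2) = 4 × 0.69150^3 × 0.30850^1 = 0.408030
P(M+4) = 6 × 0.69150^2 × 0.30850^2 = 0.273052
P(M+6) = 4 × 0.69150^1 × 0.30850^3 = 0.081212
P(M+8) = 0.30850^4 = 0.009058
The M+2 peak is largest (0.408030); scaling to 100 gives 56.0 : 100.0 : 66.9 : 19.9 : 2.2.

56.0 : 100.0 : 66.9 : 19.9 : 2.2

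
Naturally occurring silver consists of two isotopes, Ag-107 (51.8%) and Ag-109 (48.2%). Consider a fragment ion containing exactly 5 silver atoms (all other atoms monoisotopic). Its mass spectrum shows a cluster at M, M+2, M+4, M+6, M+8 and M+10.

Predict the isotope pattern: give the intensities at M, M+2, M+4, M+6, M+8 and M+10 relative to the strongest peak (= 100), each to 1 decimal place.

11.5 : 53.7 : 100.0 : 93.1 : 43.3 : 8.1

Expanding (0.518 + 0.482)^5:
P(M) = 0.518^5 = 0.037295
P(M+2) = 5 × 0.518^4 × 0.482^1 = 0.173515
P(M+4) = 10 × 0.518^3 × 0.482^2 = 0.322911
P(M+6) = 10 × 0.518^2 × 0.482^3 = 0.300470
P(M+8) = 5 × 0.518^1 × 0.482^4 = 0.139794
P(M+10) = 0.482^5 = 0.026016
The M+4 peak is largest (0.322911); scaling to 100 gives 11.5 : 53.7 : 100.0 : 93.1 : 43.3 : 8.1.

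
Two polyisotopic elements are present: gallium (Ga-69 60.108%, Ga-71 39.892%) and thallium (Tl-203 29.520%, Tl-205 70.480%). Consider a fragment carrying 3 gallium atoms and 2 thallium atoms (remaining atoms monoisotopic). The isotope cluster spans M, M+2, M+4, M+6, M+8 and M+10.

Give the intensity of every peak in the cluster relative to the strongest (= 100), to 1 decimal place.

Gallium pattern (n=3): 0.2171685 : 0.432386 : 0.2869625 : 0.063483
Thallium pattern (n=2): 0.08714304 : 0.41611392 : 0.49674304
Convolve the two distributions (both contribute in 2-u steps):
  M: 0.2171685×0.08714304 = 0.018925
  M+2: 0.2171685×0.41611392 + 0.432386×0.08714304 = 0.128046
  M+4: 0.2171685×0.49674304 + 0.432386×0.41611392 + 0.2869625×0.08714304 = 0.312806
  M+6: 0.432386×0.49674304 + 0.2869625×0.41611392 + 0.063483×0.08714304 = 0.339726
  M+8: 0.2869625×0.49674304 + 0.063483×0.41611392 = 0.168963
  M+10: 0.063483×0.49674304 = 0.031535
Scale to base peak (0.339726) = 100: 5.6 : 37.7 : 92.1 : 100.0 : 49.7 : 9.3

5.6 : 37.7 : 92.1 : 100.0 : 49.7 : 9.3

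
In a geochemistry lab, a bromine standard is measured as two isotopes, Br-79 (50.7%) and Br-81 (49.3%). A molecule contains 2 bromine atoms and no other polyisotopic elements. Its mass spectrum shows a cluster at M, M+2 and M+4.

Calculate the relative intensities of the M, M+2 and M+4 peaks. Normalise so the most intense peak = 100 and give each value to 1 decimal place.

The 2 Br atoms are independent, so intensities follow the terms of (0.507 + 0.493)^2.
P(M) = 0.507^2 = 0.257049
P(M+2) = 2 × 0.507^1 × 0.493^1 = 0.499902
P(M+4) = 0.493^2 = 0.243049
The M+2 peak is largest (0.499902); scaling to 100 gives 51.4 : 100.0 : 48.6.

51.4 : 100.0 : 48.6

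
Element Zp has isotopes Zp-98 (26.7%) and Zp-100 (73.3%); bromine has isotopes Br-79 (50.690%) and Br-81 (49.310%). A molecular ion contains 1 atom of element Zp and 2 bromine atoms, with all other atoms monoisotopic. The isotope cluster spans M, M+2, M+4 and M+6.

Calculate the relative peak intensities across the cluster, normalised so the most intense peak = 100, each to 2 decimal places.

15.90 : 74.61 : 100.00 : 41.32

Element Zp pattern (n=1): 0.2670 : 0.7330
Bromine pattern (n=2): 0.25694761 : 0.49990478 : 0.24314761
Convolve the two distributions (both contribute in 2-u steps):
  M: 0.2670×0.25694761 = 0.068605
  M+2: 0.2670×0.49990478 + 0.7330×0.25694761 = 0.321817
  M+4: 0.2670×0.24314761 + 0.7330×0.49990478 = 0.431351
  M+6: 0.7330×0.24314761 = 0.178227
Scale to base peak (0.431351) = 100: 15.90 : 74.61 : 100.00 : 41.32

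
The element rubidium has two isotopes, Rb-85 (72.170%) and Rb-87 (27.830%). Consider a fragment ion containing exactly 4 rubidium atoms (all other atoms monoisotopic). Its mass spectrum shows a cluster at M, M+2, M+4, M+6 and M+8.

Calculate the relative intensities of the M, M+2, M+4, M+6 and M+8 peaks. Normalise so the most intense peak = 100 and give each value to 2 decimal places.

64.83 : 100.00 : 57.84 : 14.87 : 1.43

Expanding (0.72170 + 0.27830)^4:
P(M) = 0.72170^4 = 0.271286
P(M+2) = 4 × 0.72170^3 × 0.27830^1 = 0.418450
P(M+4) = 6 × 0.72170^2 × 0.27830^2 = 0.242042
P(M+6) = 4 × 0.72170^1 × 0.27830^3 = 0.062224
P(M+8) = 0.27830^4 = 0.005999
The M+2 peak is largest (0.418450); scaling to 100 gives 64.83 : 100.00 : 57.84 : 14.87 : 1.43.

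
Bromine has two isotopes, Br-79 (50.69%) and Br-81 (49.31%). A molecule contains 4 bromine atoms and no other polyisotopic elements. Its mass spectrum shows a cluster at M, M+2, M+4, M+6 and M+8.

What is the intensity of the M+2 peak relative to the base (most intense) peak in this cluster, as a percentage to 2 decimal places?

Term probabilities: M 0.0660, M+2 0.2569, M+4 0.3749, M+6 0.2431, M+8 0.0591. Base peak = M+4.
P(M+4) = C(4,2) × 0.5069^2 × 0.4931^2 = 6 × 0.25694761 × 0.24314761 = 0.374857 (base)
P(M+2) = C(4,1) × 0.5069^3 × 0.4931^1 = 4 × 0.13024674 × 0.4931 = 0.256899
Relative intensity = 0.256899 / 0.374857 × 100 = 68.53

68.53%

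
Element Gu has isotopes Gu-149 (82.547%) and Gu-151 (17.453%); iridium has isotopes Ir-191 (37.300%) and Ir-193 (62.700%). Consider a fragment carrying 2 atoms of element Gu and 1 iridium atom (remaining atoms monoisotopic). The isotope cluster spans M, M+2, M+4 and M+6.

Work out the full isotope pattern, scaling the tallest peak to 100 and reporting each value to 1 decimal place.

47.5 : 100.0 : 35.9 : 3.6

Element Gu pattern (n=2): 0.68140072 : 0.28813856 : 0.03046072
Iridium pattern (n=1): 0.3730 : 0.6270
Convolve the two distributions (both contribute in 2-u steps):
  M: 0.68140072×0.3730 = 0.254162
  M+2: 0.68140072×0.6270 + 0.28813856×0.3730 = 0.534714
  M+4: 0.28813856×0.6270 + 0.03046072×0.3730 = 0.192025
  M+6: 0.03046072×0.6270 = 0.019099
Scale to base peak (0.534714) = 100: 47.5 : 100.0 : 35.9 : 3.6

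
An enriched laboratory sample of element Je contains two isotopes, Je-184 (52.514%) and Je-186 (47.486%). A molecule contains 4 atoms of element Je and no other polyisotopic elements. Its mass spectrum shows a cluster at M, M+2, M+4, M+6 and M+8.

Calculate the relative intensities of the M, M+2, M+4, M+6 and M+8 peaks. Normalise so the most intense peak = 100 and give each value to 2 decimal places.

20.38 : 73.73 : 100.00 : 60.28 : 13.63

Expanding (0.52514 + 0.47486)^4:
P(M) = 0.52514^4 = 0.076050
P(M+2) = 4 × 0.52514^3 × 0.47486^1 = 0.275075
P(M+4) = 6 × 0.52514^2 × 0.47486^2 = 0.373106
P(M+6) = 4 × 0.52514^1 × 0.47486^3 = 0.224922
P(M+8) = 0.47486^4 = 0.050847
The M+4 peak is largest (0.373106); scaling to 100 gives 20.38 : 73.73 : 100.00 : 60.28 : 13.63.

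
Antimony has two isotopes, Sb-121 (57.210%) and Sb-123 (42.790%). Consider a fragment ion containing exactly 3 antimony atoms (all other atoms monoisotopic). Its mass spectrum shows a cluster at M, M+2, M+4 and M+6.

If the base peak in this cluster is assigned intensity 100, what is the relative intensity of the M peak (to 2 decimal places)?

Binomial terms of (0.57210 + 0.42790)^3: M 0.1872, M+2 0.4202, M+4 0.3143, M+6 0.0783 → M+2 is the base peak.
P(M+2) = C(3,1) × 0.57210^2 × 0.42790^1 = 3 × 0.32729841 × 0.4279 = 0.420153 (base)
P(M) = C(3,0) × 0.57210^3 × 0.42790^0 = 1 × 0.18724742 × 1.0000 = 0.187247
Relative intensity = 0.187247 / 0.420153 × 100 = 44.57

44.57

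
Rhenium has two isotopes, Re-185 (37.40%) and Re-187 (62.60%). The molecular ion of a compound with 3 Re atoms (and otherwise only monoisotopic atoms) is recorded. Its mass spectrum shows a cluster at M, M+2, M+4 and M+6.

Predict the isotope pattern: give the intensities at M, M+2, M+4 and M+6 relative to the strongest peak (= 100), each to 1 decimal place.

11.9 : 59.7 : 100.0 : 55.8

The 3 Re atoms are independent, so intensities follow the terms of (0.3740 + 0.6260)^3.
P(M) = 0.3740^3 = 0.052314
P(M+2) = 3 × 0.3740^2 × 0.6260^1 = 0.262687
P(M+4) = 3 × 0.3740^1 × 0.6260^2 = 0.439685
P(M+6) = 0.6260^3 = 0.245314
The M+4 peak is largest (0.439685); scaling to 100 gives 11.9 : 59.7 : 100.0 : 55.8.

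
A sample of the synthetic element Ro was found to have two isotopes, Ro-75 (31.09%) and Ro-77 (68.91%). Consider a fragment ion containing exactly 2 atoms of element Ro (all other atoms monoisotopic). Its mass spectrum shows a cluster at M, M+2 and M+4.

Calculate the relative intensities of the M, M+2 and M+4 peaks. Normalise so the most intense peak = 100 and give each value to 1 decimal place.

20.4 : 90.2 : 100.0

Each Ro atom is independently Ro-75 (p = 0.3109) or Ro-77 (q = 0.6891); the cluster is the binomial expansion (p + q)^2.
P(M) = 0.3109^2 = 0.096659
P(M+2) = 2 × 0.3109^1 × 0.6891^1 = 0.428482
P(M+4) = 0.6891^2 = 0.474859
The M+4 peak is largest (0.474859); scaling to 100 gives 20.4 : 90.2 : 100.0.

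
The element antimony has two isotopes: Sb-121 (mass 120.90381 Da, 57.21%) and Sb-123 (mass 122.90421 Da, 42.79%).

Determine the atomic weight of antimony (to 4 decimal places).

121.7598 Da

Average mass = Σ (abundance × isotope mass) = 0.5721 × 120.90381 + 0.4279 × 122.90421
= 69.169070 + 52.590711 = 121.759781 Da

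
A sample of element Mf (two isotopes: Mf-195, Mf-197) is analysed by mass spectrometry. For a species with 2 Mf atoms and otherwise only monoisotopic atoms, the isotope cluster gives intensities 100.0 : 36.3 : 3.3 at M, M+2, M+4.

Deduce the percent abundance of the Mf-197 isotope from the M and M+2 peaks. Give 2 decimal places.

15.36%

Write p for the Mf-195 fraction. I(M+2)/I(M) = [C(2,1)·p^1·(1−p)] / p^2 = 2·(1−p)/p = 36.3/100.0 = 0.3630
(1−p)/p = 0.3630/2 = 0.1815  ⇒  p = 1/(1 + 0.1815) = 0.8464
Mf-195: 84.64%, Mf-197: 15.36%.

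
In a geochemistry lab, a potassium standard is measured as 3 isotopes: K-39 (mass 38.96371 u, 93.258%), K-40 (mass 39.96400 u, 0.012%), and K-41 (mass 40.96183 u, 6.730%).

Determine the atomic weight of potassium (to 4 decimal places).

39.0983 u

Ar = Σ fᵢ·mᵢ = 0.93258 × 38.96371 + 0.00012 × 39.96400 + 0.06730 × 40.96183
= 36.336777 + 0.004796 + 2.756731 = 39.098304 u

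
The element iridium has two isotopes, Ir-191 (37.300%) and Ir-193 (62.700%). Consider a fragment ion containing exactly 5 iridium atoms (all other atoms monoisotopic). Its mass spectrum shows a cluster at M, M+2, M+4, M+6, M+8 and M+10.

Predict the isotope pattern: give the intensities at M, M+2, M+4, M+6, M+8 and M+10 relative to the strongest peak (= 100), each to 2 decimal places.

2.11 : 17.70 : 59.49 : 100.00 : 84.05 : 28.26

Each Ir atom is independently Ir-191 (p = 0.37300) or Ir-193 (q = 0.62700); the cluster is the binomial expansion (p + q)^5.
P(M) = 0.37300^5 = 0.007220
P(M+2) = 5 × 0.37300^4 × 0.62700^1 = 0.060684
P(M+4) = 10 × 0.37300^3 × 0.62700^2 = 0.204015
P(M+6) = 10 × 0.37300^2 × 0.62700^3 = 0.342942
P(M+8) = 5 × 0.37300^1 × 0.62700^4 = 0.288237
P(M+10) = 0.62700^5 = 0.096903
The M+6 peak is largest (0.342942); scaling to 100 gives 2.11 : 17.70 : 59.49 : 100.00 : 84.05 : 28.26.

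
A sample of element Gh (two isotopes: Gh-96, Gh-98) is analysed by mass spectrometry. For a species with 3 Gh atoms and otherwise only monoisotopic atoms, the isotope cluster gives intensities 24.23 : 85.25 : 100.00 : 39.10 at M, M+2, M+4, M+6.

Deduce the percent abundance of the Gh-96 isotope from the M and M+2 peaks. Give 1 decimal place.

46.0%

If p is the fraction of Gh that is Gh-96, then I(M+2)/I(M) = [C(3,1)·p^2·(1−p)] / p^3 = 3·(1−p)/p = 85.25/24.23 = 3.5184
(1−p)/p = 3.5184/3 = 1.1728  ⇒  p = 1/(1 + 1.1728) = 0.4602
Gh-96: 46.0%, Gh-98: 54.0%.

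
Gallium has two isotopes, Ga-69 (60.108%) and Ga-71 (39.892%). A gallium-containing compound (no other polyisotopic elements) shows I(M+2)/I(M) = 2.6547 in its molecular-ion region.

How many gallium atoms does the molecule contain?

With n Ga atoms, P(M+2)/P(M) = C(n,1)·p^(n−1)q / p^n = n·q/p = n · 0.39892/0.60108.
n = 2.6547 × 0.60108/0.39892 = 4.00 ≈ 4

4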